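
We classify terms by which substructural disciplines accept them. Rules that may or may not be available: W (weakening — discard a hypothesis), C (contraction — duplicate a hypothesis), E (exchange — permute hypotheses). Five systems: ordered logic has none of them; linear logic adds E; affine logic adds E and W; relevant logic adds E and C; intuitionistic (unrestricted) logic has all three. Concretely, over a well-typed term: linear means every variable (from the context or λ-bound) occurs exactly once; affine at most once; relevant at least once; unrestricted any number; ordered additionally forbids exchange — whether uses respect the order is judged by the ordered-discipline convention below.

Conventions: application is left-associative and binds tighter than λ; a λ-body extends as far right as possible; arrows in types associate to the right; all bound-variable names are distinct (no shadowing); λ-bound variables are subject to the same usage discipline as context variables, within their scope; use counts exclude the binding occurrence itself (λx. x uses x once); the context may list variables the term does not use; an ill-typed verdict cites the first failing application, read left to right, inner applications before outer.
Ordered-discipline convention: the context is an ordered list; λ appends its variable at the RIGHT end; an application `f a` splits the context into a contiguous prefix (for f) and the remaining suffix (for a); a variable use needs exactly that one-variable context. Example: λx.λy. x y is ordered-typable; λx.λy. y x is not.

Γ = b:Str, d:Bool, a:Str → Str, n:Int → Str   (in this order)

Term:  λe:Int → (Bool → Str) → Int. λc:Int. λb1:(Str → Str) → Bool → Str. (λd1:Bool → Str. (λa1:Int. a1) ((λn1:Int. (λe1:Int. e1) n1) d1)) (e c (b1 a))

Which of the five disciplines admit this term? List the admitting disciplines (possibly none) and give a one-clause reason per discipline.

admitted in: none
counts: b: 0×; d: 0×; a: 1×; n: 0×; e (λ-bound): 1×; c (λ-bound): 1×; b1 (λ-bound): 1×; d1 (λ-bound): 1×; a1 (λ-bound): 1×; n1 (λ-bound): 1×; e1 (λ-bound): 1×
use order (left to right): a1, e1, n1, d1, e, c, b1, a
typing: ill-typed: a function awaiting Int gets Bool → Str
ordered: ✗, not simply typable
linear: ✗, fails simple typing
affine: ✗, a type mismatch blocks all five
relevant: ✗, the type mismatch rejects it
unrestricted: ✗, not simply typable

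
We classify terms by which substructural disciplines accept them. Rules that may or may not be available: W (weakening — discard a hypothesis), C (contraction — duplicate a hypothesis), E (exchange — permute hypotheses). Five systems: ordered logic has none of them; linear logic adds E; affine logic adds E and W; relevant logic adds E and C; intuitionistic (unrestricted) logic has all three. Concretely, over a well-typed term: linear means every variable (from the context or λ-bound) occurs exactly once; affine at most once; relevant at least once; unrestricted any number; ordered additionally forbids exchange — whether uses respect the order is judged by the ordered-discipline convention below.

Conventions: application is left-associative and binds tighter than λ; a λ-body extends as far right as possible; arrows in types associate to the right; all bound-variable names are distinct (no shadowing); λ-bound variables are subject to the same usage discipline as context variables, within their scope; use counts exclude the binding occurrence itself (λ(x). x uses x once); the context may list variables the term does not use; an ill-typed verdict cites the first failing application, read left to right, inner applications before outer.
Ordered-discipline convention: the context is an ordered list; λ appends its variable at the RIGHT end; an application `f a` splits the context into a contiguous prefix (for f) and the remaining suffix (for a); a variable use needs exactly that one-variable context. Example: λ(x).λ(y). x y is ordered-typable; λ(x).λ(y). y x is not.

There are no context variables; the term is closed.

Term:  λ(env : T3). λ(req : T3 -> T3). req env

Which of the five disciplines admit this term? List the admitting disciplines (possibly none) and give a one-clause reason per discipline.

admitting disciplines: linear, affine, relevant, unrestricted
use counts: env (λ-bound) ×1, req (λ-bound) ×1
order of uses: req, env
typing: well-typed — term : T3 -> (T3 -> T3) -> T3
ordered: ✗ — needs exchange: uses follow req, env
linear: ✓ — exactly-once usage across env, req
affine: ✓ — at most one use each (env, req)
relevant: ✓ — at least one use each (env, req)
unrestricted: ✓ — simply typable at T3 -> (T3 -> T3) -> T3; W, C, E all held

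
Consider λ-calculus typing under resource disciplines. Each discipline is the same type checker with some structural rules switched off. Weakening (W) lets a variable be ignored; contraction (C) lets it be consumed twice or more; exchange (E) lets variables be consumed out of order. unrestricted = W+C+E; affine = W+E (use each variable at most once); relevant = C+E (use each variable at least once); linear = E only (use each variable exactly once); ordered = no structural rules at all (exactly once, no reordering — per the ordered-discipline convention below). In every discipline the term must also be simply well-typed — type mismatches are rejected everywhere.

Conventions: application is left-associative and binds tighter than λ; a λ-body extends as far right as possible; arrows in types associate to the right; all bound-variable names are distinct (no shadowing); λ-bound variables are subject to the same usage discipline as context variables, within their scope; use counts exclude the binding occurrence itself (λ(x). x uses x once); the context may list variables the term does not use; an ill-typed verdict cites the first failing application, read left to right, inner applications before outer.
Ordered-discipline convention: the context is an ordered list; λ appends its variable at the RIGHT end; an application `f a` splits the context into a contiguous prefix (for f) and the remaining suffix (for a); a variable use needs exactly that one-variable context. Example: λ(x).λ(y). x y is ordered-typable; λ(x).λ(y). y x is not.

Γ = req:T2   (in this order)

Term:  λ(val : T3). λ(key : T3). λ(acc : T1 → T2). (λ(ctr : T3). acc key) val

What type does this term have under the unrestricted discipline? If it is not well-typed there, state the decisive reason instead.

not well-typed under unrestricted — not simply typable
counts: req=0; val (λ-bound)=1; key (λ-bound)=1; acc (λ-bound)=1; ctr (λ-bound)=0
uses in reading order: acc, key, val
typing: ill-typed: an argument T3 mismatches the expected T1
summary: ordered ✗ · linear ✗ · affine ✗ · relevant ✗ · unrestricted ✗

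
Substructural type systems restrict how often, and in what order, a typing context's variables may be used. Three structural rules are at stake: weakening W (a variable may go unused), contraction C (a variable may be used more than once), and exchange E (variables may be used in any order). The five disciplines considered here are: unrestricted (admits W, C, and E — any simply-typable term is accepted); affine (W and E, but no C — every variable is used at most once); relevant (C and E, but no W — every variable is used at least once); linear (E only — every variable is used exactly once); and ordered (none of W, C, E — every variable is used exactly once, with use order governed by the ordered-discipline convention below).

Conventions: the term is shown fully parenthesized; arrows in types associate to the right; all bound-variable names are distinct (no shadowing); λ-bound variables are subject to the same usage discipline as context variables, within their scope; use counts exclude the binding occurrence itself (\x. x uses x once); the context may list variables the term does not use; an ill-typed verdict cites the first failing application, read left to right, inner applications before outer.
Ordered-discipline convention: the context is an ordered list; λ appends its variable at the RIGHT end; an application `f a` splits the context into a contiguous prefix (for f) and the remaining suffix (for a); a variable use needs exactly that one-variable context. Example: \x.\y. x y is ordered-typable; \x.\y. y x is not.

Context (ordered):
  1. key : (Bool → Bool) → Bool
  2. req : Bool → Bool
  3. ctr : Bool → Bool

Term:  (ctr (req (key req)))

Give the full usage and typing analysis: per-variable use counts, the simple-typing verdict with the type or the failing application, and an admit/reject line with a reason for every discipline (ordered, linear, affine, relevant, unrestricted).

usage: key: 1×, req: 2×, ctr: 1×
left-to-right use order: ctr, req, key, req
typing: well-typed — term : Bool
ordered: ✗ — req ×2 used more than once (contraction)
linear: ✗ — req ×2 used more than once (contraction)
affine: ✗ — req ×2 used more than once (contraction)
relevant: ✓ — every one of key, req, ctr appears
unrestricted: ✓ — typability at Bool is all that's needed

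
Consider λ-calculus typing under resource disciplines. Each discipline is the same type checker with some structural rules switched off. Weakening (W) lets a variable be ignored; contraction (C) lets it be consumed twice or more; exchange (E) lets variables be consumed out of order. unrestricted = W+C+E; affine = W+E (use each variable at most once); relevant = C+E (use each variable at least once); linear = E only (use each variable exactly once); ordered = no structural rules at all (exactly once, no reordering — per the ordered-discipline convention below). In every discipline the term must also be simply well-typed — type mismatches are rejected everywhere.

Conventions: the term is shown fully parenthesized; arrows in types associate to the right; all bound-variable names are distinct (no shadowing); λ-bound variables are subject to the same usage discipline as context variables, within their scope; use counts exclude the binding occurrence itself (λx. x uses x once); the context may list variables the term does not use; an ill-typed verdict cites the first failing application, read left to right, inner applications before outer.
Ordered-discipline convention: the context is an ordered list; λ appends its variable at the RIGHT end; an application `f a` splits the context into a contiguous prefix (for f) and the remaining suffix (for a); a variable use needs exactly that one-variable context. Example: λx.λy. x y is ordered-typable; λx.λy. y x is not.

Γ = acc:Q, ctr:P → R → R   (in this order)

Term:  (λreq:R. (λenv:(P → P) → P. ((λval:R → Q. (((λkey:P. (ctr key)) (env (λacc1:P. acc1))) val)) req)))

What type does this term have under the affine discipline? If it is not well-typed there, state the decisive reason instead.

not well-typed under affine — fails simple typing
variable uses: acc ×0, ctr ×1, req (λ-bound) ×1, env (λ-bound) ×1, val (λ-bound) ×1, key (λ-bound) ×1, acc1 (λ-bound) ×1
left-to-right use order: ctr, key, env, acc1, val, req
typing: ill-typed: an application expects R but receives R → Q
all disciplines: ordered ✗ | linear ✗ | affine ✗ | relevant ✗ | unrestricted ✗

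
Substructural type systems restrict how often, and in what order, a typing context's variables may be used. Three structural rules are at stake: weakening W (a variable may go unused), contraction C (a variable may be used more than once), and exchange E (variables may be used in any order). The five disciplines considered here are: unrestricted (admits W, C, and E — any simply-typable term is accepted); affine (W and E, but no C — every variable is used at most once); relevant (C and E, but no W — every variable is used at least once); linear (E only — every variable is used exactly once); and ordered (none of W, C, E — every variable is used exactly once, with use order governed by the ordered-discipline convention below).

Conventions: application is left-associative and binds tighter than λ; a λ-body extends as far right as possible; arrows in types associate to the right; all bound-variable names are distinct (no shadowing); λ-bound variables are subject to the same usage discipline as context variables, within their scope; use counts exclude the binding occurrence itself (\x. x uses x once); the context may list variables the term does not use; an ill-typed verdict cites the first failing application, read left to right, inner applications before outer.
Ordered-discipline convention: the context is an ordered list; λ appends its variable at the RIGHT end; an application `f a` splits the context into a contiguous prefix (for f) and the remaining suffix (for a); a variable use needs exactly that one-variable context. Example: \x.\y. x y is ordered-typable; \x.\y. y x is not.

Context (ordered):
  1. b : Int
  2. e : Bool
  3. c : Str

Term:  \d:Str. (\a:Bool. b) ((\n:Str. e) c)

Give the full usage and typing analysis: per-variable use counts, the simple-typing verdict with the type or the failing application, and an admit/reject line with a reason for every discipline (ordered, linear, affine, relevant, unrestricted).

use counts: b ×1, e ×1, c ×1, d (bound) ×0, a (bound) ×0, n (bound) ×0
uses in reading order: b, e, c
typing: ✓ — Str → Int
ordered ✗ (d, a, n never used (weakening))
linear ✗ (d, a, n never used (weakening))
affine ✓ (no duplicate uses among b, e, c, d, a, n)
relevant ✗ (d, a, n never used (weakening))
unrestricted ✓ (simply typable at Str → Int; W, C, E all held)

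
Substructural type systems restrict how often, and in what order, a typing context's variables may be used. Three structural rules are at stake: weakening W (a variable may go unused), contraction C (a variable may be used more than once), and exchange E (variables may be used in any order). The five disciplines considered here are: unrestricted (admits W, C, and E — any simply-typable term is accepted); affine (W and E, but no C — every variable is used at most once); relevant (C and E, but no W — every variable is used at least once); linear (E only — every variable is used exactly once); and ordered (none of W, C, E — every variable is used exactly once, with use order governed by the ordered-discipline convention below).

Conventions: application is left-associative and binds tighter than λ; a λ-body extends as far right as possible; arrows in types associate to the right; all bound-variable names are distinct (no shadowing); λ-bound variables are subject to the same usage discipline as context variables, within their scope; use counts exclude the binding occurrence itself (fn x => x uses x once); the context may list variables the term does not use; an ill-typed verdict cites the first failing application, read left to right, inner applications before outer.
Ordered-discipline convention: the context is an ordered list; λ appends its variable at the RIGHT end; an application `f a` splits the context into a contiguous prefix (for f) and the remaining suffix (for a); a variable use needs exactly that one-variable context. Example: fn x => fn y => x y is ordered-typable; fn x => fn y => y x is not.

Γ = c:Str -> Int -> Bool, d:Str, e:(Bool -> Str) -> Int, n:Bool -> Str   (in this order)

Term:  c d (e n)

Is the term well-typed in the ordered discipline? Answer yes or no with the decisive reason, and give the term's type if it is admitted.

yes — c, d, e, n: once each, no exchange needed; term : Bool
use counts: c=1, d=1, e=1, n=1
left-to-right use order: c, d, e, n
typing: the term checks, with type Bool
summary: ordered ✓, linear ✓, affine ✓, relevant ✓, unrestricted ✓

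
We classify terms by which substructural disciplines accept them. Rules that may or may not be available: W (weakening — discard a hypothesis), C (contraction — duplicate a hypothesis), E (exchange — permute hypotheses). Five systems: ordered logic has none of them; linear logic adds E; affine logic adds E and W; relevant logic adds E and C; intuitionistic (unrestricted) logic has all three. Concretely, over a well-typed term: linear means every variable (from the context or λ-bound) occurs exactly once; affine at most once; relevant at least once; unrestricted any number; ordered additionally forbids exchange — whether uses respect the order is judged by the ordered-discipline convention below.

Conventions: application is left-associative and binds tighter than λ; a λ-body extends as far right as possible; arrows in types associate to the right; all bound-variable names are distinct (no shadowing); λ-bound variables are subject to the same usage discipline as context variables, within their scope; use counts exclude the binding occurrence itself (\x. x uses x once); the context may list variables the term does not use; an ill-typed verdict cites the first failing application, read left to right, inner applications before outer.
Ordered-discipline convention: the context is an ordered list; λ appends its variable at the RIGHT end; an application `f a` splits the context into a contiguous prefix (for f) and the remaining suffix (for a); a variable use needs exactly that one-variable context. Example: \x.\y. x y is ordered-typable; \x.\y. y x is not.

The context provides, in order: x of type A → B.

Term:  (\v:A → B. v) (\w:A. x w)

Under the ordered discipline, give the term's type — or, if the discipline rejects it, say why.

term : A → B
usage: x=1; v (bound)=1; w (bound)=1
uses in reading order: v, x, w
typing: well-typed — term : A → B
per-discipline verdicts: ordered ✓ | linear ✓ | affine ✓ | relevant ✓ | unrestricted ✓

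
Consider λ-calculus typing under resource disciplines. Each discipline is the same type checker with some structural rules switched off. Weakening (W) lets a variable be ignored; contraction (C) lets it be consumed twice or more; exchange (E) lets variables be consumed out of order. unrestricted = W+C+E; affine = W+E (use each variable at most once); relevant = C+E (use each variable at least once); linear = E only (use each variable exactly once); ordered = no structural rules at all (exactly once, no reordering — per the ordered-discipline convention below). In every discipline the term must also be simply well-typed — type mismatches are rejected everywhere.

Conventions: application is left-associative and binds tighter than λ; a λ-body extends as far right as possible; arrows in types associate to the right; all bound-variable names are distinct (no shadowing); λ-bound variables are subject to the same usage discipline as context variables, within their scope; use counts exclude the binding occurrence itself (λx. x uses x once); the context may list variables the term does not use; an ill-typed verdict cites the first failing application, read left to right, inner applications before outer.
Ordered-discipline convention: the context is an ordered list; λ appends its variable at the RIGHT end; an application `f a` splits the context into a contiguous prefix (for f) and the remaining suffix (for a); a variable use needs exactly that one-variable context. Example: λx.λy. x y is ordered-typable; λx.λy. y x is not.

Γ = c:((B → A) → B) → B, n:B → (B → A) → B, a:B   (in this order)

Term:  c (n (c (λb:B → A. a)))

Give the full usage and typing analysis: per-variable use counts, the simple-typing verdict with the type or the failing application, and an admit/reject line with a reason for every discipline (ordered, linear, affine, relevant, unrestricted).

counts: c: 2×; n: 1×; a: 1×; b (λ-bound): 0×
use order (left to right): c, n, c, a
typing: well-typed — term : B
ordered: ✗, needs contraction — c ×2; unused: b — weakening required
linear: ✗, needs contraction — c ×2; unused: b — weakening required
affine: ✗, needs contraction — c ×2
relevant: ✗, unused: b — weakening required
unrestricted: ✓, typability at B is all that's needed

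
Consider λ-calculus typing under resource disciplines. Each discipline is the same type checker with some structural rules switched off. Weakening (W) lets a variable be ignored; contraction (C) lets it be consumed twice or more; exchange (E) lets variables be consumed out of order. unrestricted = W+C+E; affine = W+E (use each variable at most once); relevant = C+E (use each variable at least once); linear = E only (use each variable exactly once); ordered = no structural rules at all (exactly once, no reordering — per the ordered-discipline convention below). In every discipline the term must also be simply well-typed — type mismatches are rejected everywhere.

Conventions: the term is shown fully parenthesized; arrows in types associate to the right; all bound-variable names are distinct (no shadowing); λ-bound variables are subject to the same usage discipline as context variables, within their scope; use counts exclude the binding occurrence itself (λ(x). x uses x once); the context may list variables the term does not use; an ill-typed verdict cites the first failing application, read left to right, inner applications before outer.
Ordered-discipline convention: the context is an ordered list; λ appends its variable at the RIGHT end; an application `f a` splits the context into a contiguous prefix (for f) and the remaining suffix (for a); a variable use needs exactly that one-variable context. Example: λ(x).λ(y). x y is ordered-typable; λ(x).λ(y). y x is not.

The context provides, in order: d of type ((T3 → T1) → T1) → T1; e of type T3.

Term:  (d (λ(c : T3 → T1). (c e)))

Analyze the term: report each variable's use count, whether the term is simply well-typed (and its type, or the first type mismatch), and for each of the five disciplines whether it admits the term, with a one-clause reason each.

counts: d=1; e=1; c [bound]=1
order of uses: d, c, e
typing: well-typed at T1
ordered: ✗ — no contiguous prefix/suffix split fits d, c, e
linear: ✓ — exactly-once usage across d, e, c
affine: ✓ — at most one use each (d, e, c)
relevant: ✓ — d, e, c: all used, weakening unneeded
unrestricted: ✓ — well-typed at T1; no restrictions here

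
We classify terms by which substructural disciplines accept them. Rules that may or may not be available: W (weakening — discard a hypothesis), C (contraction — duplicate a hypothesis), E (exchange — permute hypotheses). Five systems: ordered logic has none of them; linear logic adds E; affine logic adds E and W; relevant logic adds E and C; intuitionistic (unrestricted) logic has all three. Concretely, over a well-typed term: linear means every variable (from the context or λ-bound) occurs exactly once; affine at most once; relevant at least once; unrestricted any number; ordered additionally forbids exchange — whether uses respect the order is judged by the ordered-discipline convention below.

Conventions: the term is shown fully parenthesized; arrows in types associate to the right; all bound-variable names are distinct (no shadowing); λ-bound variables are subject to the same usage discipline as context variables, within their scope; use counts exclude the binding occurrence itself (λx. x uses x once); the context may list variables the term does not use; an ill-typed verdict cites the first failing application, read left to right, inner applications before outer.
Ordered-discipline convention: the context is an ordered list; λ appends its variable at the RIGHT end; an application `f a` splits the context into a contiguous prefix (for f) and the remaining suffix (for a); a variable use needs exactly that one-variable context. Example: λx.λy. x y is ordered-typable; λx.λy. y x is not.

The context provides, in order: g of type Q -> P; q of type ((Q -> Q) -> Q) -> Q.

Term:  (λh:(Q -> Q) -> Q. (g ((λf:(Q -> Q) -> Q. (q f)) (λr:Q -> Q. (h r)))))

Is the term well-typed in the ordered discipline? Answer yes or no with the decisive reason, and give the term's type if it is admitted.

yes — one use each (g, q, h, f, r); ordered split holds; term : ((Q -> Q) -> Q) -> P
usage: g: 1, q: 1, h [bound]: 1, f [bound]: 1, r [bound]: 1
use order (left to right): g, q, f, h, r
typing: the term checks, with type ((Q -> Q) -> Q) -> P
all disciplines: ordered ✓; linear ✓; affine ✓; relevant ✓; unrestricted ✓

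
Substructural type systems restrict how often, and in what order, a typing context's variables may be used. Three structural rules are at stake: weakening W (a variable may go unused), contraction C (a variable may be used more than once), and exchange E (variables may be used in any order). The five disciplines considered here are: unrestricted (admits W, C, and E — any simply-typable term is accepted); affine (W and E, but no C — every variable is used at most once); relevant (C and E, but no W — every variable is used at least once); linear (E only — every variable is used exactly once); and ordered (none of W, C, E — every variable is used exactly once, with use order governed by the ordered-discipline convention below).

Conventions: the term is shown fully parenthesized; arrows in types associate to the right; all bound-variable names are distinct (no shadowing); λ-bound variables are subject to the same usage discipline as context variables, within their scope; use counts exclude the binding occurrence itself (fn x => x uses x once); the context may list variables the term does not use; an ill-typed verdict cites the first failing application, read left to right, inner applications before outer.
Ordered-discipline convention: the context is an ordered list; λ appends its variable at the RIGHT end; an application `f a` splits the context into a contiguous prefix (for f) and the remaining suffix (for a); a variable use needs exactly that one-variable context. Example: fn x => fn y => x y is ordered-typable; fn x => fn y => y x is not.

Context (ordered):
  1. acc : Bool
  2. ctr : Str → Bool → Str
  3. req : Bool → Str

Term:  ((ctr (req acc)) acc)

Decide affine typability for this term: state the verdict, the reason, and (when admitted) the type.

no — uses contraction: acc ×2
use counts: acc: 2, ctr: 1, req: 1
left-to-right use order: ctr, req, acc, acc
typing: ✓ — Str
summary: ordered ✗; linear ✗; affine ✗; relevant ✓; unrestricted ✓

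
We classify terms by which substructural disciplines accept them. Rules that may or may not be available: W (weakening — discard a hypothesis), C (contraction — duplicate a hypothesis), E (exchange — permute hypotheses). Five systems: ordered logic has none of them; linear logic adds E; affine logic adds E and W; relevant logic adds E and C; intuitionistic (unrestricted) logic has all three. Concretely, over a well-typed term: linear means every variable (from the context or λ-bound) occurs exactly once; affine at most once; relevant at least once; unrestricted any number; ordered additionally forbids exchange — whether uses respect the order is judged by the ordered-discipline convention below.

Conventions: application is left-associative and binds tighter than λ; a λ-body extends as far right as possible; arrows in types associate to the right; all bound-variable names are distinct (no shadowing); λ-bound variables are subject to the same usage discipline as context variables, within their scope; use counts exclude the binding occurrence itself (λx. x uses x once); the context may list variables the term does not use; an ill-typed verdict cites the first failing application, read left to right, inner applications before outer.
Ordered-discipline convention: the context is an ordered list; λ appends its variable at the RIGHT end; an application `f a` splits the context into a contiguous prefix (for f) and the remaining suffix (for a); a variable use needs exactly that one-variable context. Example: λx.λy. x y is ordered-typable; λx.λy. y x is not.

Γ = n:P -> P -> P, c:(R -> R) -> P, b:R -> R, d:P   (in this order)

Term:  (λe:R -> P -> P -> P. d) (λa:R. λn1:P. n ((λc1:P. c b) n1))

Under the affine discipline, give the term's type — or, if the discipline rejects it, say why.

term : P
use counts: n: 1, c: 1, b: 1, d: 1, e (bound): 0, a (bound): 0, n1 (bound): 1, c1 (bound): 0
left-to-right use order: d, n, c, b, n1
typing: ✓ — P
across the five disciplines: ordered ✗ | linear ✗ | affine ✓ | relevant ✗ | unrestricted ✓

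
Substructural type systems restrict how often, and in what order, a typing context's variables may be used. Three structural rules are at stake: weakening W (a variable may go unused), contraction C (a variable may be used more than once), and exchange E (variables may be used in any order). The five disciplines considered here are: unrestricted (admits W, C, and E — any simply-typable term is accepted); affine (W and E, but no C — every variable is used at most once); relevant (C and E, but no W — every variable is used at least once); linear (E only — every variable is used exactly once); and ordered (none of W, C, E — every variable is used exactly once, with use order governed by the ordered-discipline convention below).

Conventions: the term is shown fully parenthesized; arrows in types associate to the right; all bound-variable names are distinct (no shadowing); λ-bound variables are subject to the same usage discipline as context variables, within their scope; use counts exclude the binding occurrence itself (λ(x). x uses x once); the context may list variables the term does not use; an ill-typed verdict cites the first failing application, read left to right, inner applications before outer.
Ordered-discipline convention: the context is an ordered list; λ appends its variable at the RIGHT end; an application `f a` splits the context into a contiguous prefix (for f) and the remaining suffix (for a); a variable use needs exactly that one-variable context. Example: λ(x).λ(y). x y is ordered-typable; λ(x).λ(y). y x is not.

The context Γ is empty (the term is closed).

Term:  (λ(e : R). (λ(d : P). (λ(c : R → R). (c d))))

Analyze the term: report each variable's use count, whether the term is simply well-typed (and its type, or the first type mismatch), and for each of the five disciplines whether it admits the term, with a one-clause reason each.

counts: e [bound]: 0, d [bound]: 1, c [bound]: 1
left-to-right use order: c, d
typing: ill-typed: an application expects R but receives P
ordered: ✗ — not simply typable
linear: ✗ — fails simple typing
affine: ✗ — a type mismatch blocks all five
relevant: ✗ — the type mismatch rejects it
unrestricted: ✗ — not simply typable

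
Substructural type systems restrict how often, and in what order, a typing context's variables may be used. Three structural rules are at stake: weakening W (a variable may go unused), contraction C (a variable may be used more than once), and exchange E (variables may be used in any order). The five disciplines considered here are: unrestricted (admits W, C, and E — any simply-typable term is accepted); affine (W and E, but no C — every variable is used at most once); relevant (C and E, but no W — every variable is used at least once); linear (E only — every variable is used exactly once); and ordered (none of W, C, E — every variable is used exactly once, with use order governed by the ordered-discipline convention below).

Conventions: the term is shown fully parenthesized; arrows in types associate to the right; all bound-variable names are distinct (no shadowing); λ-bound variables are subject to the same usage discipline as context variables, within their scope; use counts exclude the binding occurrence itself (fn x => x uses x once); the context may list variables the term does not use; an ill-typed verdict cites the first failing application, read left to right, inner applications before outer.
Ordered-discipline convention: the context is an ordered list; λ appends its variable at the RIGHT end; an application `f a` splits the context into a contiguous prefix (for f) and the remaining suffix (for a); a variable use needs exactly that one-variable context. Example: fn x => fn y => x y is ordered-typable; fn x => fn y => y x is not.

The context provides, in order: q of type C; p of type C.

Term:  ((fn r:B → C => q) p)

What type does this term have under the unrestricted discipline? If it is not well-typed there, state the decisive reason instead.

not well-typed under unrestricted — the type mismatch rejects it
counts: q ×1; p ×1; r [bound] ×0
left-to-right use order: q, p
typing: ill-typed: a function awaiting B → C gets C
summary: ordered ✗; linear ✗; affine ✗; relevant ✗; unrestricted ✗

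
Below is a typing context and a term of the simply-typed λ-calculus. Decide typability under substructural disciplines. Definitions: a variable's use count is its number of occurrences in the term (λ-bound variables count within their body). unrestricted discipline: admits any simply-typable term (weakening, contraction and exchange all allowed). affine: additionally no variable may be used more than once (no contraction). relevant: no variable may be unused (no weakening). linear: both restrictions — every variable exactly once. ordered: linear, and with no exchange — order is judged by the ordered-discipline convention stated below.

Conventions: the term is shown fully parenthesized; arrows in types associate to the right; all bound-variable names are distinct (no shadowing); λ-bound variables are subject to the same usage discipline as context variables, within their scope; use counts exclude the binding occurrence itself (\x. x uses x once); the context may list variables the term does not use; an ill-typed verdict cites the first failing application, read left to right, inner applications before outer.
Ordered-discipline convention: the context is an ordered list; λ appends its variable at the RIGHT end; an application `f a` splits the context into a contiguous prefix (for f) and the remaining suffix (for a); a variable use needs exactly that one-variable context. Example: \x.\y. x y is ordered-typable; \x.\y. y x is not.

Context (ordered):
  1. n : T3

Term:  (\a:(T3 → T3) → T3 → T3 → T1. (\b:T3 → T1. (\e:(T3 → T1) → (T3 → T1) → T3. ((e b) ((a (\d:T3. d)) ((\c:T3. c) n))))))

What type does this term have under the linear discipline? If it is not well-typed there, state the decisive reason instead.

term : ((T3 → T3) → T3 → T3 → T1) → (T3 → T1) → ((T3 → T1) → (T3 → T1) → T3) → T3
use counts: n=1, a (λ-bound)=1, b (λ-bound)=1, e (λ-bound)=1, d (λ-bound)=1, c (λ-bound)=1
order of uses: e, b, a, d, c, n
typing: ✓ — ((T3 → T3) → T3 → T3 → T1) → (T3 → T1) → ((T3 → T1) → (T3 → T1) → T3) → T3
across the five disciplines: ordered ✗; linear ✓; affine ✓; relevant ✓; unrestricted ✓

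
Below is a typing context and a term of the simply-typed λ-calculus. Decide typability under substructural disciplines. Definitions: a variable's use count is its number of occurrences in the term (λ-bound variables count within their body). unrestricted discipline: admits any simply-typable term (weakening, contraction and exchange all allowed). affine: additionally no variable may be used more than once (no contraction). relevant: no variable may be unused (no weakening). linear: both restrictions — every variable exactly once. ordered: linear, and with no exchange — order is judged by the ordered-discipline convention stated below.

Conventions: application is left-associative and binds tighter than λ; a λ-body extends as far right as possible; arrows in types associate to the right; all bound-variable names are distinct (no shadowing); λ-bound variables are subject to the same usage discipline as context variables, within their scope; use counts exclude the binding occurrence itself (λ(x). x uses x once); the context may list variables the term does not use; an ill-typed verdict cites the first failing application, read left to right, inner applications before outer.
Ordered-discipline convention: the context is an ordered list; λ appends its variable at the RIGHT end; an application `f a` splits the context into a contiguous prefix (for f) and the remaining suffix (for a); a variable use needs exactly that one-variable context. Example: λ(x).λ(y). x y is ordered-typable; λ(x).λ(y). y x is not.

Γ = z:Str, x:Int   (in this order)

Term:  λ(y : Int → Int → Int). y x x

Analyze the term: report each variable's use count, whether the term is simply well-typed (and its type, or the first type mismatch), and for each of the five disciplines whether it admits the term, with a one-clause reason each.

use counts: z: 0×, x: 2×, y (λ-bound): 1×
left-to-right use order: y, x, x
typing: well-typed — term : (Int → Int → Int) → Int
ordered: ✗ — x ×2 used more than once (contraction); z left unused
linear: ✗ — x ×2 used more than once (contraction); z left unused
affine: ✗ — x ×2 used more than once (contraction)
relevant: ✗ — z left unused
unrestricted: ✓ — well-typed at (Int → Int → Int) → Int; no restrictions here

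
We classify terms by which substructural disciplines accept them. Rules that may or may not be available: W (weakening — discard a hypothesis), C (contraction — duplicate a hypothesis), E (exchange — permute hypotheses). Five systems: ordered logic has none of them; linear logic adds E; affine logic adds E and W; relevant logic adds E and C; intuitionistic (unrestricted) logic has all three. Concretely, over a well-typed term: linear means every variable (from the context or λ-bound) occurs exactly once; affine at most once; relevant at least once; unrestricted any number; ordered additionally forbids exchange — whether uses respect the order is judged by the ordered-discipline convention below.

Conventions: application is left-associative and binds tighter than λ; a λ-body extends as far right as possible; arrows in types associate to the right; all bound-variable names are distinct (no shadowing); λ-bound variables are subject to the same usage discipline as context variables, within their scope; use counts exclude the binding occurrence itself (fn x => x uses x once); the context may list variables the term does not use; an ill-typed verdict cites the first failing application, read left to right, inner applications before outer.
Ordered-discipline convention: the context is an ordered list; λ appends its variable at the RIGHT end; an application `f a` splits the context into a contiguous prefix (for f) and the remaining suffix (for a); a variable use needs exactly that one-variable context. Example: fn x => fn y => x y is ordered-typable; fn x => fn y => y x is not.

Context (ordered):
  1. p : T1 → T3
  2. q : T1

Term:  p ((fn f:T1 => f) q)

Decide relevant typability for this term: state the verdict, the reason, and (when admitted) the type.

yes — at least one use each (p, q, f); term : T3
counts: p ×1, q ×1, f (bound) ×1
use order (left to right): p, f, q
typing: ✓ — T3
per-discipline verdicts: ordered ✓ · linear ✓ · affine ✓ · relevant ✓ · unrestricted ✓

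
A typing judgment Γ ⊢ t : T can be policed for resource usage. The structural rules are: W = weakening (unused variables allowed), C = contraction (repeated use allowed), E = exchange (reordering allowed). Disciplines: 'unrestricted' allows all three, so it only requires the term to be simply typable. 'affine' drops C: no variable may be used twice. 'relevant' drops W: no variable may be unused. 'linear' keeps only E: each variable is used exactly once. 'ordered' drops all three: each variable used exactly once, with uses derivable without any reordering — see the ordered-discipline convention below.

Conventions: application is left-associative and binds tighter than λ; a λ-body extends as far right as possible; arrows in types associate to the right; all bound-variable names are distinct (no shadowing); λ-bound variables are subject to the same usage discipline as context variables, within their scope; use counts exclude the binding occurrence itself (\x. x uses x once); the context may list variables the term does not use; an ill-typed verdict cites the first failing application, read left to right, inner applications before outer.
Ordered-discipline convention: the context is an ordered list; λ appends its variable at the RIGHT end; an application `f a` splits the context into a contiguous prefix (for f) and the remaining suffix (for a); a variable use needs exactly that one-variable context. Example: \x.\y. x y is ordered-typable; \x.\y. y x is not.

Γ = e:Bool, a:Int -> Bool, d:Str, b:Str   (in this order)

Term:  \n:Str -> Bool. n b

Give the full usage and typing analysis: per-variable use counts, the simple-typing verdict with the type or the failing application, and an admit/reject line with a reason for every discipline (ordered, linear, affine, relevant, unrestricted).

usage: e: 0×, a: 0×, d: 0×, b: 1×, n (bound): 1×
use order (left to right): n, b
typing: well-typed at (Str -> Bool) -> Bool
ordered ✗ (needs weakening: e, a, d unused)
linear ✗ (needs weakening: e, a, d unused)
affine ✓ (no duplicate uses among e, a, d, b, n)
relevant ✗ (needs weakening: e, a, d unused)
unrestricted ✓ (typability at (Str -> Bool) -> Bool is all that's needed)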